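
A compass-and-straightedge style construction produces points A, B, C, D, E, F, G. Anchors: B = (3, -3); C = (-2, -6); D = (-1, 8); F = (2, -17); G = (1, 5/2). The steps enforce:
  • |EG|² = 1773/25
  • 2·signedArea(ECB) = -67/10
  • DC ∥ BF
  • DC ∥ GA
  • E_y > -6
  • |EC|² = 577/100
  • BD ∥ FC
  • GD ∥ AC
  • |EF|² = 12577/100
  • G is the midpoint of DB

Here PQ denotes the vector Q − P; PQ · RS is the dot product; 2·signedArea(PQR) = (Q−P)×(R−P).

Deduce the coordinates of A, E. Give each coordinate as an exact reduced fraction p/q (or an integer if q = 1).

1. A_x = 0  [GD ∥ AC ∩ DC ∥ GA]
2. A_y = -23/2  [GD ∥ AC ∩ DC ∥ GA]
   → A = (0, -23/2)
3. E_x = 2/5  [line -3·x + 5·y + 307/10 = 0 ∩ |EF|² = 12577/100]
4. E_y = -59/10  [line -3·x + 5·y + 307/10 = 0 ∩ |EF|² = 12577/100]
   → E = (2/5, -59/10)

A = (0, -23/2)
E = (2/5, -59/10)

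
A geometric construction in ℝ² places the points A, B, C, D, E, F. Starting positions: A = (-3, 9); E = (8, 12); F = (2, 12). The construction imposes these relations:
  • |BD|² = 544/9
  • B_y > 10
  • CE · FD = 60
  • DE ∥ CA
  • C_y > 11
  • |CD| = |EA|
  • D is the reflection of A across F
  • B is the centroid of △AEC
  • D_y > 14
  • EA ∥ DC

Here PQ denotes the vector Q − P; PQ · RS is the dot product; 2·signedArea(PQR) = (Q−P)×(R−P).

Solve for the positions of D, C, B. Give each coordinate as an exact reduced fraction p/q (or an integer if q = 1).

1. D_x = 7  [D is the reflection of A across F]
2. D_y = 15  [D is the reflection of A across F]
   → D = (7, 15)
3. C_x = -4  [DE ∥ CA ∩ EA ∥ DC]
4. C_y = 12  [DE ∥ CA ∩ EA ∥ DC]
   → C = (-4, 12)
5. B_x = 1/3  [B is the centroid of △AEC]
6. B_y = 11  [B is the centroid of △AEC]
   → B = (1/3, 11)

B = (1/3, 11)
C = (-4, 12)
D = (7, 15)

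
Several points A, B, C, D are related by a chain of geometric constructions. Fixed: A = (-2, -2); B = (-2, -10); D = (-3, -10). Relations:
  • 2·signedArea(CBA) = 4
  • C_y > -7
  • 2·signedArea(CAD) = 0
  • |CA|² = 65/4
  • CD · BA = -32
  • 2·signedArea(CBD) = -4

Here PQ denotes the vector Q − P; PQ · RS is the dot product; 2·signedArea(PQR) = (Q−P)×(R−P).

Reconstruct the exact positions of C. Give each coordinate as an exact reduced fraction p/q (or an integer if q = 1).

1. C_x = -5/2  [2·signedArea(CAD) = 0 ∩ 2·signedArea(CBD) = -4]
2. C_y = -6  [2·signedArea(CAD) = 0 ∩ 2·signedArea(CBD) = -4]
   → C = (-5/2, -6)

C = (-5/2, -6)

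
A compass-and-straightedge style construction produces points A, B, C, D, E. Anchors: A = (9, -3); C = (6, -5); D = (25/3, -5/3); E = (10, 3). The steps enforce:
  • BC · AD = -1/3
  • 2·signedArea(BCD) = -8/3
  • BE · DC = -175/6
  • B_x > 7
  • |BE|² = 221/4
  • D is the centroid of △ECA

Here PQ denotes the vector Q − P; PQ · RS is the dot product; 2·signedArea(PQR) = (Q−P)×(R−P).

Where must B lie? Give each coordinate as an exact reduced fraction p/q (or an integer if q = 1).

1. B_x = 15/2  [2·signedArea(BCD) = -8/3 ∩ BC · AD = -1/3]
2. B_y = -4  [2·signedArea(BCD) = -8/3 ∩ BC · AD = -1/3]
   → B = (15/2, -4)

B = (15/2, -4)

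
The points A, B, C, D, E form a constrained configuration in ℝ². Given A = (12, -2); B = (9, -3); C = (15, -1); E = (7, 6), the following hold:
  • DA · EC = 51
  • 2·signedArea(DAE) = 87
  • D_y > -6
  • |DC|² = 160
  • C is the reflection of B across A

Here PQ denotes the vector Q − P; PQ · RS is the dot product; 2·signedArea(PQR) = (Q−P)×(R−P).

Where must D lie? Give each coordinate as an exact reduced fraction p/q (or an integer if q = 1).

D = (3, -5)

1. D_x = 3  [2·signedArea(DAE) = 87 ∩ DA · EC = 51]
2. D_y = -5  [2·signedArea(DAE) = 87 ∩ DA · EC = 51]
   → D = (3, -5)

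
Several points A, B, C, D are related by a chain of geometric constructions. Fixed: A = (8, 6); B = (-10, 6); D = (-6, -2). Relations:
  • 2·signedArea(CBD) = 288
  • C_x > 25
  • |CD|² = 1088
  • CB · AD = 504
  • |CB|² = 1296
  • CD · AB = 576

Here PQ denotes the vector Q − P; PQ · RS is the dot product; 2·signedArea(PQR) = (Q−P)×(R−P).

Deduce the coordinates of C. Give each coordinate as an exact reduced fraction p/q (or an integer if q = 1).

C = (26, 6)

1. C_x = 26  [CD · AB = 576 ∩ 2·signedArea(CBD) = 288]
2. C_y = 6  [CD · AB = 576 ∩ 2·signedArea(CBD) = 288]
   → C = (26, 6)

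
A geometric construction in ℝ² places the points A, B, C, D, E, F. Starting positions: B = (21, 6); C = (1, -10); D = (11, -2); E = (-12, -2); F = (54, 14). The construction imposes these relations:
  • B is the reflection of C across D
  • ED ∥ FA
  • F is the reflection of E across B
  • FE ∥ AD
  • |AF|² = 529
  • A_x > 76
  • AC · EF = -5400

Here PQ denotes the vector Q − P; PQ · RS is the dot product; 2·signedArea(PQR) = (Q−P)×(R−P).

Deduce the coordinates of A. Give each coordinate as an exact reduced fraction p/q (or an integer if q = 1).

1. A_x = 77  [FE ∥ AD ∩ ED ∥ FA]
2. A_y = 14  [FE ∥ AD ∩ ED ∥ FA]
   → A = (77, 14)

A = (77, 14)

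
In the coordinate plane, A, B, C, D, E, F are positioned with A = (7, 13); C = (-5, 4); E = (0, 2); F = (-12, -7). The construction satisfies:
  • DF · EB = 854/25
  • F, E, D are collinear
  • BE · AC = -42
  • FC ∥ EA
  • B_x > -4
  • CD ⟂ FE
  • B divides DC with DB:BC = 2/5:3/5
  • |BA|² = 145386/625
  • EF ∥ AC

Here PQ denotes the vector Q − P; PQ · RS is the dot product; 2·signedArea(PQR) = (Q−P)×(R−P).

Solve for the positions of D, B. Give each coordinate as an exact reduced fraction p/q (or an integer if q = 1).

B = (-418/125, 224/125)
D = (-56/25, 8/25)

1. D_x = -56/25  [F, E, D are collinear ∩ CD ⟂ FE]
2. D_y = 8/25  [F, E, D are collinear ∩ CD ⟂ FE]
   → D = (-56/25, 8/25)
3. B_x = -418/125  [B divides DC with DB:BC = 2/5:3/5]
4. B_y = 224/125  [B divides DC with DB:BC = 2/5:3/5]
   → B = (-418/125, 224/125)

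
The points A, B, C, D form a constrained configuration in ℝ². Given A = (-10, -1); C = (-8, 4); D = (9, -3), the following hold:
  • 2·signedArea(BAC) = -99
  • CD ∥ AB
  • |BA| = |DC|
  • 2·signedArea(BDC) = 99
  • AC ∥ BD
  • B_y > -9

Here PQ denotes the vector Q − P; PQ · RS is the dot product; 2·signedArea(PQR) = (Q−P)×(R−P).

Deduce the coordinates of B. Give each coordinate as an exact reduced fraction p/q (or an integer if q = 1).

B = (7, -8)

1. B_x = 7  [AC ∥ BD ∩ CD ∥ AB]
2. B_y = -8  [AC ∥ BD ∩ CD ∥ AB]
   → B = (7, -8)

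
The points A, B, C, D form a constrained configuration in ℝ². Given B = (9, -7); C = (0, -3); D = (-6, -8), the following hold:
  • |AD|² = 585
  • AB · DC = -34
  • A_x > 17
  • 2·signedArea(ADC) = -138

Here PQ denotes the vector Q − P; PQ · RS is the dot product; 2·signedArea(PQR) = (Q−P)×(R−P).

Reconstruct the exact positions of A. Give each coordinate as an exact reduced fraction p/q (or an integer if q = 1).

1. A_x = 18  [AB · DC = -34 ∩ 2·signedArea(ADC) = -138]
2. A_y = -11  [AB · DC = -34 ∩ 2·signedArea(ADC) = -138]
   → A = (18, -11)

A = (18, -11)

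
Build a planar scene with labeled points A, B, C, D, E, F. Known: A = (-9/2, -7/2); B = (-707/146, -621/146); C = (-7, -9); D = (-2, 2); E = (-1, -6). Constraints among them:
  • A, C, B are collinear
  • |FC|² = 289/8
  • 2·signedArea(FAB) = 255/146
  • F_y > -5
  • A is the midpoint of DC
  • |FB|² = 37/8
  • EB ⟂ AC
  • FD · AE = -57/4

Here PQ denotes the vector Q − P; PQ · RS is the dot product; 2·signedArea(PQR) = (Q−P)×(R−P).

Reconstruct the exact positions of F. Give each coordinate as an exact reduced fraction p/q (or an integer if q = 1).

1. F_x = -11/4  [2·signedArea(FAB) = 255/146 ∩ FD · AE = -57/4]
2. F_y = -19/4  [2·signedArea(FAB) = 255/146 ∩ FD · AE = -57/4]
   → F = (-11/4, -19/4)

F = (-11/4, -19/4)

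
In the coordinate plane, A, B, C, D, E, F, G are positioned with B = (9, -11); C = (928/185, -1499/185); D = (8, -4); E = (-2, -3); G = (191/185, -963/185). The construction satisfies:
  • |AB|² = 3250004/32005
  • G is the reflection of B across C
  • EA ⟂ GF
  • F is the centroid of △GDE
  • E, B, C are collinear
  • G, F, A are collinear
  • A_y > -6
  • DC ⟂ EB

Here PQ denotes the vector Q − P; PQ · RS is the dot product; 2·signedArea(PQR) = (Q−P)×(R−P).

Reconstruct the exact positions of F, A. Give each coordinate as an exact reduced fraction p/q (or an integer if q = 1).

A = (364199/928145, -5346267/928145)
F = (1301/555, -2258/555)

1. F_x = 1301/555  [F is the centroid of △GDE]
2. F_y = -2258/555  [F is the centroid of △GDE]
   → F = (1301/555, -2258/555)
3. A_x = 364199/928145  [G, F, A are collinear ∩ EA ⟂ GF]
4. A_y = -5346267/928145  [G, F, A are collinear ∩ EA ⟂ GF]
   → A = (364199/928145, -5346267/928145)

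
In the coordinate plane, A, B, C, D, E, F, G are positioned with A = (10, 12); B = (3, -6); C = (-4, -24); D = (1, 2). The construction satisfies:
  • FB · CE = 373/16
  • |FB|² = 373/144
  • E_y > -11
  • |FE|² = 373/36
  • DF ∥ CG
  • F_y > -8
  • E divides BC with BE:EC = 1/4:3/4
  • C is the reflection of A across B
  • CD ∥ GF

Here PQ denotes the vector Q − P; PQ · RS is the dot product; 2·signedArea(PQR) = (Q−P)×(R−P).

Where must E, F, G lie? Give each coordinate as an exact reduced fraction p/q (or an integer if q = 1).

1. E_x = 5/4  [E divides BC with BE:EC = 1/4:3/4]
2. E_y = -21/2  [E divides BC with BE:EC = 1/4:3/4]
   → E = (5/4, -21/2)
3. F_x = 29/12  [line -21/4·x + -27/2·y + -1417/16 = 0 ∩ |FE|² = 373/36]
4. F_y = -15/2  [line -21/4·x + -27/2·y + -1417/16 = 0 ∩ |FE|² = 373/36]
   → F = (29/12, -15/2)
5. G_x = -31/12  [CD ∥ GF ∩ DF ∥ CG]
6. G_y = -67/2  [CD ∥ GF ∩ DF ∥ CG]
   → G = (-31/12, -67/2)

E = (5/4, -21/2)
F = (29/12, -15/2)
G = (-31/12, -67/2)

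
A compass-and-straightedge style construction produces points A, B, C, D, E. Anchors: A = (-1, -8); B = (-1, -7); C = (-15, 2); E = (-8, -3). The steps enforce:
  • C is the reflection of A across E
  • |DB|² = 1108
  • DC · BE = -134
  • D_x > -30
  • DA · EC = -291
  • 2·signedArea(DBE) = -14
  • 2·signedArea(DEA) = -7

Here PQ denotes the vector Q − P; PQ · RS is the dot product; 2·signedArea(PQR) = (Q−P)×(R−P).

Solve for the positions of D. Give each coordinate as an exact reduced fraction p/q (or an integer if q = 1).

D = (-29, 11)

1. D_x = -29  [2·signedArea(DBE) = -14 ∩ DA · EC = -291]
2. D_y = 11  [2·signedArea(DBE) = -14 ∩ DA · EC = -291]
   → D = (-29, 11)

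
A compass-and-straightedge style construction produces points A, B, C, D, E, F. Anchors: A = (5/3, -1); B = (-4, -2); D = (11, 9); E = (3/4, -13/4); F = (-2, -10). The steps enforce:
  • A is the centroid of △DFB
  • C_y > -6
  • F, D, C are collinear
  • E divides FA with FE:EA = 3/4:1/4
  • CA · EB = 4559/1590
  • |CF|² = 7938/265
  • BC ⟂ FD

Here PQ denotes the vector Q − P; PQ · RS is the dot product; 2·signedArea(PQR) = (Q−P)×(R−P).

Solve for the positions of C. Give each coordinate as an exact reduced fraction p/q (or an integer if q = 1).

1. C_x = 289/265  [F, D, C are collinear ∩ BC ⟂ FD]
2. C_y = -1453/265  [F, D, C are collinear ∩ BC ⟂ FD]
   → C = (289/265, -1453/265)

C = (289/265, -1453/265)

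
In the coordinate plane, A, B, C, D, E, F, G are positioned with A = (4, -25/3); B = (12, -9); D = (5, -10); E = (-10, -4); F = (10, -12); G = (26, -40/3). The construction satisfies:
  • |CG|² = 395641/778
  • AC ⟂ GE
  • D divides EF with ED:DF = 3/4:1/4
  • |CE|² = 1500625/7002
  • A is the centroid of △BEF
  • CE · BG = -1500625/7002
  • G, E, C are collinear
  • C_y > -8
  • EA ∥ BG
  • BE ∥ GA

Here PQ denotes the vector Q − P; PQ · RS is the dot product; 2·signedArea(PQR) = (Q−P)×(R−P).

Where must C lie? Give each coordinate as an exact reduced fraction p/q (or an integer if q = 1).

1. C_x = 3245/778  [G, E, C are collinear ∩ AC ⟂ GE]
2. C_y = -17911/2334  [G, E, C are collinear ∩ AC ⟂ GE]
   → C = (3245/778, -17911/2334)

C = (3245/778, -17911/2334)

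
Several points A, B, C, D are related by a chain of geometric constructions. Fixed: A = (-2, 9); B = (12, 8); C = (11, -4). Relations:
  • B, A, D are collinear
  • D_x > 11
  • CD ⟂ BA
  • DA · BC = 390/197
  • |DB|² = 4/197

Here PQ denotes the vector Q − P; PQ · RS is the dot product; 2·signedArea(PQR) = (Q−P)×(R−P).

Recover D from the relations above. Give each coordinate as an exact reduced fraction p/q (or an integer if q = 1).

1. D_x = 2336/197  [B, A, D are collinear ∩ CD ⟂ BA]
2. D_y = 1578/197  [B, A, D are collinear ∩ CD ⟂ BA]
   → D = (2336/197, 1578/197)

D = (2336/197, 1578/197)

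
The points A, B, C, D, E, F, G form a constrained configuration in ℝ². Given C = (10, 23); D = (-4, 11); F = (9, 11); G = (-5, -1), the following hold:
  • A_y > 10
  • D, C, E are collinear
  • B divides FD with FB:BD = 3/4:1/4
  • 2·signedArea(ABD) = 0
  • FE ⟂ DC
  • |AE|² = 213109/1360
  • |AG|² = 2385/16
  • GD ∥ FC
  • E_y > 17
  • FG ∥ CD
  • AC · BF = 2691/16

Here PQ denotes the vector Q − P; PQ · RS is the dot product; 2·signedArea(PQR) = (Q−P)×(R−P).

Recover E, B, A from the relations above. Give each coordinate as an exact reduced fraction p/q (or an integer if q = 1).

A = (-29/4, 11)
B = (-3/4, 11)
E = (297/85, 1481/85)

1. E_x = 297/85  [D, C, E are collinear ∩ FE ⟂ DC]
2. E_y = 1481/85  [D, C, E are collinear ∩ FE ⟂ DC]
   → E = (297/85, 1481/85)
3. B_x = -3/4  [B divides FD with FB:BD = 3/4:1/4]
4. B_y = 11  [B divides FD with FB:BD = 3/4:1/4]
   → B = (-3/4, 11)
5. A_x = -29/4  [2·signedArea(ABD) = 0 ∩ AC · BF = 2691/16]
6. A_y = 11  [2·signedArea(ABD) = 0 ∩ AC · BF = 2691/16]
   → A = (-29/4, 11)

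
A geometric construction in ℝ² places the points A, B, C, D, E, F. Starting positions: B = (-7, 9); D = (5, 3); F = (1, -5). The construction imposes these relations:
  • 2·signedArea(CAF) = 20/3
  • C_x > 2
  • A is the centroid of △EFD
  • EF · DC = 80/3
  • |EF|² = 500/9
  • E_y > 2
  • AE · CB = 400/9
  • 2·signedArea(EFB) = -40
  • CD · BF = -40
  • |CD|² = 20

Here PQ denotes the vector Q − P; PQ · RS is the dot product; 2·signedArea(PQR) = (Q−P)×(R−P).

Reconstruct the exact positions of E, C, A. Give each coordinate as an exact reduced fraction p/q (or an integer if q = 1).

1. E_x = -1/3  [line -14·x + -8·y + 14 = 0 ∩ |EF|² = 500/9]
2. E_y = 7/3  [line -14·x + -8·y + 14 = 0 ∩ |EF|² = 500/9]
   → E = (-1/3, 7/3)
3. C_x = 3  [EF · DC = 80/3 ∩ CD · BF = -40]
4. C_y = -1  [EF · DC = 80/3 ∩ CD · BF = -40]
   → C = (3, -1)
5. A_x = 17/9  [2·signedArea(CAF) = 20/3 ∩ A is the centroid of △EFD]
6. A_y = 1/9  [2·signedArea(CAF) = 20/3 ∩ A is the centroid of △EFD]
   → A = (17/9, 1/9)

A = (17/9, 1/9)
C = (3, -1)
E = (-1/3, 7/3)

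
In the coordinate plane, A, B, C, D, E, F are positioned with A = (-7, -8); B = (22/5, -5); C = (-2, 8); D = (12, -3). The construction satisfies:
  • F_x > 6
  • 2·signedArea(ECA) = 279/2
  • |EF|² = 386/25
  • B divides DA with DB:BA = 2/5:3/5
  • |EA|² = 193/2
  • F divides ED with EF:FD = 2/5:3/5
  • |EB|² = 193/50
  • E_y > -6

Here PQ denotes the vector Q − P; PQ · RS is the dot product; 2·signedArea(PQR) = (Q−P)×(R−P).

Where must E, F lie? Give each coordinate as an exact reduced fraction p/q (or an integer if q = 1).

E = (5/2, -11/2)
F = (63/10, -9/2)

1. E_x = 5/2  [line 16·x + -5·y + -135/2 = 0 ∩ |EA|² = 193/2]
2. E_y = -11/2  [line 16·x + -5·y + -135/2 = 0 ∩ |EA|² = 193/2]
   → E = (5/2, -11/2)
3. F_x = 63/10  [F divides ED with EF:FD = 2/5:3/5]
4. F_y = -9/2  [F divides ED with EF:FD = 2/5:3/5]
   → F = (63/10, -9/2)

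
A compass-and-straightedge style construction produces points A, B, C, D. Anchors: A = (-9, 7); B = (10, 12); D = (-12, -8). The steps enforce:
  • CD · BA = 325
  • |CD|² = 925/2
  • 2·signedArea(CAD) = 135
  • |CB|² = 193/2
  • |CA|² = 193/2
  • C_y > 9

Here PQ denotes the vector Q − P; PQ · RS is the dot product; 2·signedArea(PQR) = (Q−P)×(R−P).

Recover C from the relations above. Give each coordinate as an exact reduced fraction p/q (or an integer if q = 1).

1. C_x = 1/2  [CD · BA = 325 ∩ 2·signedArea(CAD) = 135]
2. C_y = 19/2  [CD · BA = 325 ∩ 2·signedArea(CAD) = 135]
   → C = (1/2, 19/2)

C = (1/2, 19/2)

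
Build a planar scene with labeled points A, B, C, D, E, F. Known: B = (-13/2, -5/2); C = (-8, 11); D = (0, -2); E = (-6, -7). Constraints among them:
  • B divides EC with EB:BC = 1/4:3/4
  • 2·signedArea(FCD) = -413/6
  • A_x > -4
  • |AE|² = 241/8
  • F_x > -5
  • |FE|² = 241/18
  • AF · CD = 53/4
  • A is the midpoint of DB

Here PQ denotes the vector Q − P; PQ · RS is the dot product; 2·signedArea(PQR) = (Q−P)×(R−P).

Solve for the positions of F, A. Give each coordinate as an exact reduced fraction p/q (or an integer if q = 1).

A = (-13/4, -9/4)
F = (-25/6, -23/6)

1. A_x = -13/4  [A is the midpoint of DB]
2. A_y = -9/4  [A is the midpoint of DB]
   → A = (-13/4, -9/4)
3. F_x = -25/6  [2·signedArea(FCD) = -413/6 ∩ AF · CD = 53/4]
4. F_y = -23/6  [2·signedArea(FCD) = -413/6 ∩ AF · CD = 53/4]
   → F = (-25/6, -23/6)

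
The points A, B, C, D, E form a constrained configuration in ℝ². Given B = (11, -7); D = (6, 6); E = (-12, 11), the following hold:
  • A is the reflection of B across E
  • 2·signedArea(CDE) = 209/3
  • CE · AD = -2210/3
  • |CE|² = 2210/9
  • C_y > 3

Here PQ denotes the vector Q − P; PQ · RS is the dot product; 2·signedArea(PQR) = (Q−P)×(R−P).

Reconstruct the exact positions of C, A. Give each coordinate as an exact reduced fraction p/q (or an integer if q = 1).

A = (-35, 29)
C = (5/3, 10/3)

1. A_x = -35  [A is the reflection of B across E]
2. A_y = 29  [A is the reflection of B across E]
   → A = (-35, 29)
3. C_x = 5/3  [2·signedArea(CDE) = 209/3 ∩ CE · AD = -2210/3]
4. C_y = 10/3  [2·signedArea(CDE) = 209/3 ∩ CE · AD = -2210/3]
   → C = (5/3, 10/3)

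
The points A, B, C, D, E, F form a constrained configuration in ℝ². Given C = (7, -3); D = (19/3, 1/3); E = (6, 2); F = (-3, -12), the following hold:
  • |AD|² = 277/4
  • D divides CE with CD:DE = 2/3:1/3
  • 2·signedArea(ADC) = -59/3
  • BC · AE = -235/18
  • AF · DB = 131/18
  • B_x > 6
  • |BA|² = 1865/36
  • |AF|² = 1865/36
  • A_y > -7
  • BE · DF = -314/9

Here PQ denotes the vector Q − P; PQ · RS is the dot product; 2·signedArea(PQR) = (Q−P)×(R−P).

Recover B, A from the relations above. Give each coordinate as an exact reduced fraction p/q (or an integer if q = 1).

A = (11/6, -20/3)
B = (20/3, -4/3)

1. A_x = 11/6  [line 10/3·x + 2/3·y + -5/3 = 0 ∩ |AF|² = 1865/36]
2. A_y = -20/3  [line 10/3·x + 2/3·y + -5/3 = 0 ∩ |AF|² = 1865/36]
   → A = (11/6, -20/3)
3. B_x = 20/3  [BE · DF = -314/9 ∩ AF · DB = 131/18]
4. B_y = -4/3  [BE · DF = -314/9 ∩ AF · DB = 131/18]
   → B = (20/3, -4/3)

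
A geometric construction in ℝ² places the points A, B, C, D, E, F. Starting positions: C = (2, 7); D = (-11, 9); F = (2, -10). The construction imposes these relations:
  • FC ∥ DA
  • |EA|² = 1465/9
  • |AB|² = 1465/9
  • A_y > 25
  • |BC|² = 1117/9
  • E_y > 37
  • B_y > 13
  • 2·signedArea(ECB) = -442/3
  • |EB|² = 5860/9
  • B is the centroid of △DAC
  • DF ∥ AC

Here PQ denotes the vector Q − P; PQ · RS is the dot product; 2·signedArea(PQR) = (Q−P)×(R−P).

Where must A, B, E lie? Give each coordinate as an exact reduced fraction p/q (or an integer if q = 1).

1. A_x = -11  [DF ∥ AC ∩ FC ∥ DA]
2. A_y = 26  [DF ∥ AC ∩ FC ∥ DA]
   → A = (-11, 26)
3. B_x = -20/3  [B is the centroid of △DAC]
4. B_y = 14  [B is the centroid of △DAC]
   → B = (-20/3, 14)
5. E_x = -46/3  [line -7·x + -26/3·y + 222 = 0 ∩ |EA|² = 1465/9]
6. E_y = 38  [line -7·x + -26/3·y + 222 = 0 ∩ |EA|² = 1465/9]
   → E = (-46/3, 38)

A = (-11, 26)
B = (-20/3, 14)
E = (-46/3, 38)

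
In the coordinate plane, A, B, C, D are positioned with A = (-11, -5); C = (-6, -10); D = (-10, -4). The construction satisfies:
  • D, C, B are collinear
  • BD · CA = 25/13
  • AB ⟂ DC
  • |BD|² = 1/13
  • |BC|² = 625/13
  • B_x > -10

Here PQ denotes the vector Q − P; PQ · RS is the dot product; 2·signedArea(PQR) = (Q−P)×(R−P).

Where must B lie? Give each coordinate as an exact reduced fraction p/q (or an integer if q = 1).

B = (-128/13, -55/13)

1. B_x = -128/13  [D, C, B are collinear ∩ AB ⟂ DC]
2. B_y = -55/13  [D, C, B are collinear ∩ AB ⟂ DC]
   → B = (-128/13, -55/13)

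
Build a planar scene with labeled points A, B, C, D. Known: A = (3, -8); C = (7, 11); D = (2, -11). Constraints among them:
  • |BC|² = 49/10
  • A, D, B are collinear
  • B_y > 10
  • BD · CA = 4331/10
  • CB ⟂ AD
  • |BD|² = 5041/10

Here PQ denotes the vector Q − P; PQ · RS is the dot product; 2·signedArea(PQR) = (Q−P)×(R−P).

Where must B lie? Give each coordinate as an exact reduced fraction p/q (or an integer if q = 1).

B = (91/10, 103/10)

1. B_x = 91/10  [A, D, B are collinear ∩ CB ⟂ AD]
2. B_y = 103/10  [A, D, B are collinear ∩ CB ⟂ AD]
   → B = (91/10, 103/10)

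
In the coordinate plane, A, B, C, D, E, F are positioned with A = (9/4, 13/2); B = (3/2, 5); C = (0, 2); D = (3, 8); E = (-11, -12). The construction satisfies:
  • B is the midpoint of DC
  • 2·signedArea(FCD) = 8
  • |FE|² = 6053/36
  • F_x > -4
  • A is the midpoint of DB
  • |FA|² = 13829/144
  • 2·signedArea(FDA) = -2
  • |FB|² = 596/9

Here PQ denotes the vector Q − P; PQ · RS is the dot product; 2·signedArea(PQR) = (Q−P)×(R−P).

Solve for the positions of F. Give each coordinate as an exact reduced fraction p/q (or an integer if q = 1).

1. F_x = -19/6  [line -6·x + 3·y + -14 = 0 ∩ |FE|² = 6053/36]
2. F_y = -5/3  [line -6·x + 3·y + -14 = 0 ∩ |FE|² = 6053/36]
   → F = (-19/6, -5/3)

F = (-19/6, -5/3)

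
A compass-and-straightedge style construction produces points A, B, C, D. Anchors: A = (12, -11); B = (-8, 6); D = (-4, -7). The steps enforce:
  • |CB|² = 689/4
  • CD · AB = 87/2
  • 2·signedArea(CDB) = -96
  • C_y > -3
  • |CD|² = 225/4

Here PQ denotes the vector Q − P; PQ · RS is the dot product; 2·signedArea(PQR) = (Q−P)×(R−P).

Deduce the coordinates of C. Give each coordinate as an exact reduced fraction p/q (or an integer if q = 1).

C = (2, -5/2)

1. C_x = 2  [CD · AB = 87/2 ∩ 2·signedArea(CDB) = -96]
2. C_y = -5/2  [CD · AB = 87/2 ∩ 2·signedArea(CDB) = -96]
   → C = (2, -5/2)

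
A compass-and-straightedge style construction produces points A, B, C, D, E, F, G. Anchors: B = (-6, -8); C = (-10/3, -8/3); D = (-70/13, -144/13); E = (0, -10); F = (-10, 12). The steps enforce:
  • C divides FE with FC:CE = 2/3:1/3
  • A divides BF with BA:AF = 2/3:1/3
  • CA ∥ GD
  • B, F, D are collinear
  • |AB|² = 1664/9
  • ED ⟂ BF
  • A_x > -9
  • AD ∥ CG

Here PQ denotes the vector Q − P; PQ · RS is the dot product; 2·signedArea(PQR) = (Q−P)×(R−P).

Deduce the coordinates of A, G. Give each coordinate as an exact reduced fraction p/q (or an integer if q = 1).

1. A_x = -26/3  [A divides BF with BA:AF = 2/3:1/3]
2. A_y = 16/3  [A divides BF with BA:AF = 2/3:1/3]
   → A = (-26/3, 16/3)
3. G_x = -2/39  [CA ∥ GD ∩ AD ∥ CG]
4. G_y = -248/13  [CA ∥ GD ∩ AD ∥ CG]
   → G = (-2/39, -248/13)

A = (-26/3, 16/3)
G = (-2/39, -248/13)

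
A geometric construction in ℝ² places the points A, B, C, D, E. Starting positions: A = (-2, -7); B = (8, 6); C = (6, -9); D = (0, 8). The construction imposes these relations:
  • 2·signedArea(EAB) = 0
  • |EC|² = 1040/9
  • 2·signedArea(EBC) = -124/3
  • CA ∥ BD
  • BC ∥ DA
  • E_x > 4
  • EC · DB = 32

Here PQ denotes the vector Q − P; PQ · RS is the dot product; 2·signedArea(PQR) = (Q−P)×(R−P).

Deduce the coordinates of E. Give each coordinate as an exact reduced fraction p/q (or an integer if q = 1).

1. E_x = 14/3  [2·signedArea(EAB) = 0 ∩ EC · DB = 32]
2. E_y = 5/3  [2·signedArea(EAB) = 0 ∩ EC · DB = 32]
   → E = (14/3, 5/3)

E = (14/3, 5/3)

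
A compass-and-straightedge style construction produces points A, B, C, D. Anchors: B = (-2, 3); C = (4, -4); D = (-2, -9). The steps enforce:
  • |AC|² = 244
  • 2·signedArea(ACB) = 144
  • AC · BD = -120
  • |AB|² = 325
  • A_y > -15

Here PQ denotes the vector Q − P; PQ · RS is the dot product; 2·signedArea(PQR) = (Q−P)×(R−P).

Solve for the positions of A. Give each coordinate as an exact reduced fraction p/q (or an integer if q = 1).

A = (-8, -14)

1. A_x = -8  [2·signedArea(ACB) = 144 ∩ AC · BD = -120]
2. A_y = -14  [2·signedArea(ACB) = 144 ∩ AC · BD = -120]
   → A = (-8, -14)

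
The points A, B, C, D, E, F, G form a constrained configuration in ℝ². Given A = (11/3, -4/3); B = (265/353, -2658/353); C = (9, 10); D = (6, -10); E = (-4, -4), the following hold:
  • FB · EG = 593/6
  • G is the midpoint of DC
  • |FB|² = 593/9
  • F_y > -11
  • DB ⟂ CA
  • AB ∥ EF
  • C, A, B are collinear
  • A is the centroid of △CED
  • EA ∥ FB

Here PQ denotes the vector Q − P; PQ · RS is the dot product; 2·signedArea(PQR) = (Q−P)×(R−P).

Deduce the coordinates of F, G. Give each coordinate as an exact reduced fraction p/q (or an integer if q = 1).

F = (-7324/1059, -10798/1059)
G = (15/2, 0)

1. F_x = -7324/1059  [EA ∥ FB ∩ AB ∥ EF]
2. F_y = -10798/1059  [EA ∥ FB ∩ AB ∥ EF]
   → F = (-7324/1059, -10798/1059)
3. G_x = 15/2  [G is the midpoint of DC]
4. G_y = 0  [G is the midpoint of DC]
   → G = (15/2, 0)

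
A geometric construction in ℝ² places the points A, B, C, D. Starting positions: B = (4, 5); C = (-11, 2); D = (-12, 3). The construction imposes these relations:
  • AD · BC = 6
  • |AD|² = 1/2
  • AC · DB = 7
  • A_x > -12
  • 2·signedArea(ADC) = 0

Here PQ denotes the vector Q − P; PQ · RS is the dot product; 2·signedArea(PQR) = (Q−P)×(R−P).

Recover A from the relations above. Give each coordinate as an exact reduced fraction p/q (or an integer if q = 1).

A = (-23/2, 5/2)

1. A_x = -23/2  [2·signedArea(ADC) = 0 ∩ AD · BC = 6]
2. A_y = 5/2  [2·signedArea(ADC) = 0 ∩ AD · BC = 6]
   → A = (-23/2, 5/2)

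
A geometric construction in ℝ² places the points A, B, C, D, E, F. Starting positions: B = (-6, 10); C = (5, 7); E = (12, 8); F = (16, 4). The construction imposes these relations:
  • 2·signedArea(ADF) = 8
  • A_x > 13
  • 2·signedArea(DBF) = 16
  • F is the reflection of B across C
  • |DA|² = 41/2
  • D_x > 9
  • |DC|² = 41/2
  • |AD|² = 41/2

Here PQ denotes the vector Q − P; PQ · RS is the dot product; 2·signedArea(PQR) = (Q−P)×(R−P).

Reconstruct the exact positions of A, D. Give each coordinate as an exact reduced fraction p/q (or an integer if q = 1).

A = (14, 6)
D = (19/2, 13/2)

1. D_x = 19/2  [line 6·x + 22·y + -200 = 0 ∩ |DC|² = 41/2]
2. D_y = 13/2  [line 6·x + 22·y + -200 = 0 ∩ |DC|² = 41/2]
   → D = (19/2, 13/2)
3. A_x = 14  [line 5/2·x + 13/2·y + -74 = 0 ∩ |AD|² = 41/2]
4. A_y = 6  [line 5/2·x + 13/2·y + -74 = 0 ∩ |AD|² = 41/2]
   → A = (14, 6)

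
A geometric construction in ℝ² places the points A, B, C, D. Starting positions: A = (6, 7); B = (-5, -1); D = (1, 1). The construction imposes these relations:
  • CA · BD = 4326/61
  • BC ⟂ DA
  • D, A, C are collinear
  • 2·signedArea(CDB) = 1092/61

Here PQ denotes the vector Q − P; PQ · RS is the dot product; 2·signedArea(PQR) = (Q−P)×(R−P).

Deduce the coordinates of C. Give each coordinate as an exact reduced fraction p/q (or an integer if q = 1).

C = (-149/61, -191/61)

1. C_x = -149/61  [D, A, C are collinear ∩ BC ⟂ DA]
2. C_y = -191/61  [D, A, C are collinear ∩ BC ⟂ DA]
   → C = (-149/61, -191/61)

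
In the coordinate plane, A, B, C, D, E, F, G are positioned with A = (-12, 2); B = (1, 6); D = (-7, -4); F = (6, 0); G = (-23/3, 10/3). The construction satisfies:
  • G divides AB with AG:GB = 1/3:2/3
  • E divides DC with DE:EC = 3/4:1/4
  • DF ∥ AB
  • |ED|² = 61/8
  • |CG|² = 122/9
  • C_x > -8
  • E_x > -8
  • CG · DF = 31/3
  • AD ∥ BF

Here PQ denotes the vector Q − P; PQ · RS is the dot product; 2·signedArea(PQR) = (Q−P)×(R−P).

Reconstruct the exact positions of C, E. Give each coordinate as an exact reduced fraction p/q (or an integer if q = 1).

1. C_x = -22/3  [line -13·x + -4·y + -290/3 = 0 ∩ |CG|² = 122/9]
2. C_y = -1/3  [line -13·x + -4·y + -290/3 = 0 ∩ |CG|² = 122/9]
   → C = (-22/3, -1/3)
3. E_x = -29/4  [E divides DC with DE:EC = 3/4:1/4]
4. E_y = -5/4  [E divides DC with DE:EC = 3/4:1/4]
   → E = (-29/4, -5/4)

C = (-22/3, -1/3)
E = (-29/4, -5/4)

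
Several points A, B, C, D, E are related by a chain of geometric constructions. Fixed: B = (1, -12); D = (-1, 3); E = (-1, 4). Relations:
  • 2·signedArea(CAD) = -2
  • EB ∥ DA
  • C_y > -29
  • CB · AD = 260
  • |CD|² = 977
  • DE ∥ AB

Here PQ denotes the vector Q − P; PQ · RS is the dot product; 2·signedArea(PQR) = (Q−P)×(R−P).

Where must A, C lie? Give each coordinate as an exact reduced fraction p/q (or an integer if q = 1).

A = (1, -13)
C = (3, -28)

1. A_x = 1  [DE ∥ AB ∩ EB ∥ DA]
2. A_y = -13  [DE ∥ AB ∩ EB ∥ DA]
   → A = (1, -13)
3. C_x = 3  [CB · AD = 260 ∩ 2·signedArea(CAD) = -2]
4. C_y = -28  [CB · AD = 260 ∩ 2·signedArea(CAD) = -2]
   → C = (3, -28)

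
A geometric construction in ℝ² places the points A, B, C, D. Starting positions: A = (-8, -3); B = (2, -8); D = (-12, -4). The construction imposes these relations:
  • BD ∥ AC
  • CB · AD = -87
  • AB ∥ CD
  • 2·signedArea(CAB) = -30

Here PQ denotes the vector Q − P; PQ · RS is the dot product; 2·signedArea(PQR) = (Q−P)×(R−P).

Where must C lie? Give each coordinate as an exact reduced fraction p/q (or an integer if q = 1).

1. C_x = -22  [AB ∥ CD ∩ BD ∥ AC]
2. C_y = 1  [AB ∥ CD ∩ BD ∥ AC]
   → C = (-22, 1)

C = (-22, 1)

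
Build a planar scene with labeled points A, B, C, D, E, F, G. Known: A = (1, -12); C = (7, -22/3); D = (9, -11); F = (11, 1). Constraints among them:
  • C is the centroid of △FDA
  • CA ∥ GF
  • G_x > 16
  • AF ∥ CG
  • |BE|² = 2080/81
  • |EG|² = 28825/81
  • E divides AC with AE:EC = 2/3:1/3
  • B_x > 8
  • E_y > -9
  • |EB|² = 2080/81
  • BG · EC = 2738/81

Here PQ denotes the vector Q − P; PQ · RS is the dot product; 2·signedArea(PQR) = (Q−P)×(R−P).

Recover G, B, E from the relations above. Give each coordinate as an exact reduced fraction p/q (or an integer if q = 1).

B = (9, -52/9)
E = (5, -80/9)
G = (17, 17/3)

1. G_x = 17  [CA ∥ GF ∩ AF ∥ CG]
2. G_y = 17/3  [CA ∥ GF ∩ AF ∥ CG]
   → G = (17, 17/3)
3. E_x = 5  [E divides AC with AE:EC = 2/3:1/3]
4. E_y = -80/9  [E divides AC with AE:EC = 2/3:1/3]
   → E = (5, -80/9)
5. B_x = 9  [line -2·x + -14/9·y + 730/81 = 0 ∩ |BE|² = 2080/81]
6. B_y = -52/9  [line -2·x + -14/9·y + 730/81 = 0 ∩ |BE|² = 2080/81]
   → B = (9, -52/9)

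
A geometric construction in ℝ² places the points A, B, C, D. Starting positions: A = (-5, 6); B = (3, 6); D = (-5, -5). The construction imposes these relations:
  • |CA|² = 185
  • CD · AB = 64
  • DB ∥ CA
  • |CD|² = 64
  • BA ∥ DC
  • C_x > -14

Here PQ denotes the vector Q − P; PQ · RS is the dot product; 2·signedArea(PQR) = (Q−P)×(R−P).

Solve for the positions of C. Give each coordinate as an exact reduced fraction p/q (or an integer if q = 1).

C = (-13, -5)

1. C_x = -13  [DB ∥ CA ∩ BA ∥ DC]
2. C_y = -5  [DB ∥ CA ∩ BA ∥ DC]
   → C = (-13, -5)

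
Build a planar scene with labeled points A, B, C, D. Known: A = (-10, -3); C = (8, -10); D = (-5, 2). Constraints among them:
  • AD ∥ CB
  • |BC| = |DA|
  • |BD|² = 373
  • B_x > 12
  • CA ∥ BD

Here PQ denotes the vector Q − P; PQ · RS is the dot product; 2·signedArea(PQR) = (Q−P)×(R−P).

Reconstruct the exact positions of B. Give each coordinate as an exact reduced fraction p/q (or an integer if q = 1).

1. B_x = 13  [CA ∥ BD ∩ AD ∥ CB]
2. B_y = -5  [CA ∥ BD ∩ AD ∥ CB]
   → B = (13, -5)

B = (13, -5)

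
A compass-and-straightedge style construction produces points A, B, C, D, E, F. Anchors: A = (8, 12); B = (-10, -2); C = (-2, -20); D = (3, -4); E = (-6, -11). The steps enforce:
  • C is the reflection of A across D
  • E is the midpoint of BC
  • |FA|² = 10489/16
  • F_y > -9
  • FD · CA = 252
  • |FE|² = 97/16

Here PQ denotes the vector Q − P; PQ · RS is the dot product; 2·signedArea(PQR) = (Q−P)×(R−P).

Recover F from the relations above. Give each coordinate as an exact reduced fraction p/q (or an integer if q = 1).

F = (-7, -35/4)

1. F_x = -7  [line -10·x + -32·y + -350 = 0 ∩ |FE|² = 97/16]
2. F_y = -35/4  [line -10·x + -32·y + -350 = 0 ∩ |FE|² = 97/16]
   → F = (-7, -35/4)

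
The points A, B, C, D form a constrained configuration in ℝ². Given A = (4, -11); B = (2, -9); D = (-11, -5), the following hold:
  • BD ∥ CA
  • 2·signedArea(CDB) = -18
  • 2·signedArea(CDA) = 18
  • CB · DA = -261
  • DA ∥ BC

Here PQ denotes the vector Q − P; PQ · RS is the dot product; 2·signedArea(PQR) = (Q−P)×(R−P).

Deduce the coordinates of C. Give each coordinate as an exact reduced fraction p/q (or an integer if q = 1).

C = (17, -15)

1. C_x = 17  [BD ∥ CA ∩ DA ∥ BC]
2. C_y = -15  [BD ∥ CA ∩ DA ∥ BC]
   → C = (17, -15)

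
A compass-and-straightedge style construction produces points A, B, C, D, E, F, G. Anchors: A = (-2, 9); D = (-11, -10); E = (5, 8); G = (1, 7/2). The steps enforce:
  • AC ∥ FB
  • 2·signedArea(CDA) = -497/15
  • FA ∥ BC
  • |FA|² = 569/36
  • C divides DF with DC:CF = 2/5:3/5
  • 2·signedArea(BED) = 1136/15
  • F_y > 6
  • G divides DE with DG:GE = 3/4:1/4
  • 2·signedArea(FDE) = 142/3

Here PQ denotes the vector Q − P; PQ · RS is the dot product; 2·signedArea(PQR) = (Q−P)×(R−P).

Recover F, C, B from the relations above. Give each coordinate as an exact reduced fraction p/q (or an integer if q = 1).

B = (-41/15, -163/30)
C = (-91/15, -49/15)
F = (4/3, 41/6)

1. F_x = 4/3  [line -18·x + 16·y + -256/3 = 0 ∩ |FA|² = 569/36]
2. F_y = 41/6  [line -18·x + 16·y + -256/3 = 0 ∩ |FA|² = 569/36]
   → F = (4/3, 41/6)
3. C_x = -91/15  [C divides DF with DC:CF = 2/5:3/5]
4. C_y = -49/15  [C divides DF with DC:CF = 2/5:3/5]
   → C = (-91/15, -49/15)
5. B_x = -41/15  [FA ∥ BC ∩ AC ∥ FB]
6. B_y = -163/30  [FA ∥ BC ∩ AC ∥ FB]
   → B = (-41/15, -163/30)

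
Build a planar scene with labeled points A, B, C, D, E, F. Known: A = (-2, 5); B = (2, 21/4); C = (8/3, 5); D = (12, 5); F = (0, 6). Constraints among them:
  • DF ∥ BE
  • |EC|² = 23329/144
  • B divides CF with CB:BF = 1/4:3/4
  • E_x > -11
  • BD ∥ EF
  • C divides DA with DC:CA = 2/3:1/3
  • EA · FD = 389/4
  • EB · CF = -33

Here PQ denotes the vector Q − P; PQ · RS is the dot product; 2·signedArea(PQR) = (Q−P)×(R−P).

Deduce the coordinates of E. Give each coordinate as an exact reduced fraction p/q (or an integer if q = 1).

1. E_x = -10  [BD ∥ EF ∩ DF ∥ BE]
2. E_y = 25/4  [BD ∥ EF ∩ DF ∥ BE]
   → E = (-10, 25/4)

E = (-10, 25/4)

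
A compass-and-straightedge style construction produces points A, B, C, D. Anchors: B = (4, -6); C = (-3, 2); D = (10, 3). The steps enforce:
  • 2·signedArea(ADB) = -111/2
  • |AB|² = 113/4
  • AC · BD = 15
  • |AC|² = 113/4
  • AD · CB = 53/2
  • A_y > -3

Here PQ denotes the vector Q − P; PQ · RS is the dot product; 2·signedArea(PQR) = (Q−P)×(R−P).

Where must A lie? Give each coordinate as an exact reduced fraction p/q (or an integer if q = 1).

A = (1/2, -2)

1. A_x = 1/2  [AD · CB = 53/2 ∩ AC · BD = 15]
2. A_y = -2  [AD · CB = 53/2 ∩ AC · BD = 15]
   → A = (1/2, -2)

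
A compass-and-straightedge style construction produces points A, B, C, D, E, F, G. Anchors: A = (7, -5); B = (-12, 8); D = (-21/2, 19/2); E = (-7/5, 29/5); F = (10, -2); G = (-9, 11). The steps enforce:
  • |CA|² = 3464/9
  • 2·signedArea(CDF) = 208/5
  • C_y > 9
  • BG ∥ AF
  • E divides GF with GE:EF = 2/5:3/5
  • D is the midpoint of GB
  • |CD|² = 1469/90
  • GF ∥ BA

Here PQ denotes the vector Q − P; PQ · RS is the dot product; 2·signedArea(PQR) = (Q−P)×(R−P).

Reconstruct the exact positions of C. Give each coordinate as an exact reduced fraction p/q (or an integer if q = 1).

1. C_x = -97/15  [line 23/2·x + 41/2·y + -578/5 = 0 ∩ |CA|² = 3464/9]
2. C_y = 139/15  [line 23/2·x + 41/2·y + -578/5 = 0 ∩ |CA|² = 3464/9]
   → C = (-97/15, 139/15)

C = (-97/15, 139/15)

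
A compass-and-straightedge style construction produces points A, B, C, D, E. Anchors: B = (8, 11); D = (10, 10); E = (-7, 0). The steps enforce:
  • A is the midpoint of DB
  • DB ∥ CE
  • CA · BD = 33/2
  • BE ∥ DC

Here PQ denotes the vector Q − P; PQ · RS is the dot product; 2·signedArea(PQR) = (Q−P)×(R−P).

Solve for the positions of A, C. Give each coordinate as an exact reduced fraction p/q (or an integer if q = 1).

A = (9, 21/2)
C = (-5, -1)

1. A_x = 9  [A is the midpoint of DB]
2. A_y = 21/2  [A is the midpoint of DB]
   → A = (9, 21/2)
3. C_x = -5  [DB ∥ CE ∩ BE ∥ DC]
4. C_y = -1  [DB ∥ CE ∩ BE ∥ DC]
   → C = (-5, -1)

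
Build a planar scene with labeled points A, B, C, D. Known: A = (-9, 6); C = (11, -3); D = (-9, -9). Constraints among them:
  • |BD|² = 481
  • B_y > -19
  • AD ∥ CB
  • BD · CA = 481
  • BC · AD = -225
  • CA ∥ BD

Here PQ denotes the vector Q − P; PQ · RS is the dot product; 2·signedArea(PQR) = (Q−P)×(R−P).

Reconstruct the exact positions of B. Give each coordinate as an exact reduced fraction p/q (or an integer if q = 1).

B = (11, -18)

1. B_x = 11  [CA ∥ BD ∩ AD ∥ CB]
2. B_y = -18  [CA ∥ BD ∩ AD ∥ CB]
   → B = (11, -18)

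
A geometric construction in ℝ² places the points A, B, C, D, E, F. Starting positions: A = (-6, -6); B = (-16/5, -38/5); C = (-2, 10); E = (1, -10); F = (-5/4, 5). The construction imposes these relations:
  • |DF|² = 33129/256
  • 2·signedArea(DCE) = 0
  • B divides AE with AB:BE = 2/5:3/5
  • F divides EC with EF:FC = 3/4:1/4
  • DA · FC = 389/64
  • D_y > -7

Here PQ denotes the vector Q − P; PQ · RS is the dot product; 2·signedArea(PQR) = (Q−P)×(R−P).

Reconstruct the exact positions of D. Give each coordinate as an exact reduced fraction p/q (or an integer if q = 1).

D = (7/16, -25/4)

1. D_x = 7/16  [2·signedArea(DCE) = 0 ∩ DA · FC = 389/64]
2. D_y = -25/4  [2·signedArea(DCE) = 0 ∩ DA · FC = 389/64]
   → D = (7/16, -25/4)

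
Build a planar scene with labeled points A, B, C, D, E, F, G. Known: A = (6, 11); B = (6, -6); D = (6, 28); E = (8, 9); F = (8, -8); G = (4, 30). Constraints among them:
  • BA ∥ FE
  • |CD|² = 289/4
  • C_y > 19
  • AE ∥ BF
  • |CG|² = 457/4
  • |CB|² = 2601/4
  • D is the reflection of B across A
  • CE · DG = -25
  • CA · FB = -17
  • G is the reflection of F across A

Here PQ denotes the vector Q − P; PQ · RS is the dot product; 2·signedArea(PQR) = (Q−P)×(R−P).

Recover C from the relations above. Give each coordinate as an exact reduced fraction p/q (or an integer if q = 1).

1. C_x = 6  [line 2·x + -2·y + 27 = 0 ∩ |CB|² = 2601/4]
2. C_y = 39/2  [line 2·x + -2·y + 27 = 0 ∩ |CB|² = 2601/4]
   → C = (6, 39/2)

C = (6, 39/2)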